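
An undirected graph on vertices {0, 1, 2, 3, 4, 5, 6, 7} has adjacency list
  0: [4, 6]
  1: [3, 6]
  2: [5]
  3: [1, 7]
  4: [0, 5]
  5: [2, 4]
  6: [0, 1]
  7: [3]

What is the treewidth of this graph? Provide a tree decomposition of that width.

Treewidth 1.
One such decomposition:
Bags: B1 = {2, 5}  B2 = {4, 5}  B3 = {0, 4}  B4 = {0, 6}  B5 = {1, 6}  B6 = {1, 3}  B7 = {3, 7}
Tree: B1–B2, B2–B3, B3–B4, B4–B5, B5–B6, B6–B7

Each bag holds 2 vertices, so the decomposition has width 1, which upper-bounds the treewidth. Since G has at least one edge (e.g. 2–5), it is not an edgeless graph, so tw(G) ≥ 1. Hence tw(G) = 1 exactly.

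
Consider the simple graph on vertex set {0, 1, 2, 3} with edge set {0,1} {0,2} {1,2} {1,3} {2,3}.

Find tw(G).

A width-2 tree decomposition is:
Bags: B1 = {1, 2, 3}  B2 = {0, 1, 2}
Tree: B1–B2
Each bag holds 3 vertices, so the decomposition has width 2, which upper-bounds the treewidth. Conversely, {0, 1, 2} is a clique of size 3, and the vertices of any clique must share a bag in every tree decomposition; so some bag has ≥ 3 vertices and tw(G) ≥ 2. Therefore the treewidth is 2.

2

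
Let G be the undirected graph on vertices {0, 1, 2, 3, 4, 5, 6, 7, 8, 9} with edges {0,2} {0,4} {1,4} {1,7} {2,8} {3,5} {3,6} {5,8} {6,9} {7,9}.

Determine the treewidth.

2

A width-2 tree decomposition is:
Bags: B1 = {1, 7, 9}  B2 = {1, 6, 9}  B3 = {1, 3, 6}  B4 = {1, 3, 5}  B5 = {1, 5, 8}  B6 = {1, 2, 8}  B7 = {0, 1, 2}  B8 = {0, 1, 4}
Tree: B1–B2, B2–B3, B3–B4, B4–B5, B5–B6, B6–B7, B7–B8
The largest bag has 3 vertices, giving width 2; this decomposition certifies tw(G) ≤ 2. Since 1–7–9–6–3–5–8–2–0–4–1 is a cycle in G, G is not acyclic. Forests are exactly the graphs of treewidth ≤ 1, so tw(G) ≥ 2. Therefore the treewidth is 2.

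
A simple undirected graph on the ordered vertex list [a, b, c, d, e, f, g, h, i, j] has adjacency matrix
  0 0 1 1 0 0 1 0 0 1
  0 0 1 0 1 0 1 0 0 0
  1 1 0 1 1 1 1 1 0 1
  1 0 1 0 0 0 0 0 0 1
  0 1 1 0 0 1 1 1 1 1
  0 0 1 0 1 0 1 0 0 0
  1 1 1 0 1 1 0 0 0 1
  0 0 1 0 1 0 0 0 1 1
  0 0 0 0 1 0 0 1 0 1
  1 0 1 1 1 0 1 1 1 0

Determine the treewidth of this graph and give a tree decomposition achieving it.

Treewidth 3.
One such decomposition:
Bags: B1 = {c, e, g, j}  B2 = {a, c, g, j}  B3 = {b, c, e, g}  B4 = {c, e, h, j}  B5 = {c, e, f, g}  B6 = {a, c, d, j}  B7 = {e, h, i, j}
Tree: B1–B2, B1–B3, B1–B4, B3–B5, B2–B6, B4–B7

Each bag holds 4 vertices, so the decomposition has width 3, which upper-bounds the treewidth. For the lower bound, the 4 vertices {a, c, d, j} are pairwise adjacent, and any tree decomposition puts a clique entirely inside one bag — forcing width ≥ 3. Therefore the treewidth is 3.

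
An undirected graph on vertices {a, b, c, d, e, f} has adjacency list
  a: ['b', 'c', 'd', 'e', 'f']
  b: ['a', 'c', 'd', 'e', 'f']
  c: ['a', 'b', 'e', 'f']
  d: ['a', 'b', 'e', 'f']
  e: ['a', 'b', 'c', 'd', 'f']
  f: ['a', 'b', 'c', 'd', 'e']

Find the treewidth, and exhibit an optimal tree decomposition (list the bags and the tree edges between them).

Treewidth 4.
One such decomposition:
Bags: B1 = {a, b, c, e, f}  B2 = {a, b, d, e, f}
Tree: B1–B2

Each bag holds 5 vertices, so the decomposition has width 4, which upper-bounds the treewidth. Conversely, {a, b, d, e, f} is a clique of size 5, and the vertices of any clique must share a bag in every tree decomposition; so some bag has ≥ 5 vertices and tw(G) ≥ 4. Therefore the treewidth is 4.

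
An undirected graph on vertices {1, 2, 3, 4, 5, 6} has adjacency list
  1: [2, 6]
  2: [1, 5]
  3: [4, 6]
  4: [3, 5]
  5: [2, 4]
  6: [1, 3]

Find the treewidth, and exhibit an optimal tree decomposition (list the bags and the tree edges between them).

Every bag has size at most 3, so the width is 3 − 1 = 2 and tw(G) ≤ 2. For the lower bound, G contains the cycle 1–2–5–4–3–6–1, so G is not a forest; only forests have treewidth ≤ 1, hence tw(G) ≥ 2. The upper and lower bounds meet at 2, so that is the treewidth.

Treewidth 2.
Bags: B1 = {1, 2, 5}  B2 = {1, 4, 5}  B3 = {1, 3, 4}  B4 = {1, 3, 6}
Tree: B1–B2, B2–B3, B3–B4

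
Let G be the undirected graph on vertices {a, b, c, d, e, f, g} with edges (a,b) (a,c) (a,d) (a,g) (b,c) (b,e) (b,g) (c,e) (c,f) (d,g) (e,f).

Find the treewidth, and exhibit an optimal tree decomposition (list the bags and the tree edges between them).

Each bag holds 3 vertices, so the decomposition has width 2, which upper-bounds the treewidth. For the lower bound, the 3 vertices {a, d, g} are pairwise adjacent, and any tree decomposition puts a clique entirely inside one bag — forcing width ≥ 2. Therefore the treewidth is 2.

Treewidth 2.
One such decomposition:
Bags: B1 = {a, d, g}  B2 = {a, b, g}  B3 = {a, b, c}  B4 = {b, c, e}  B5 = {c, e, f}
Tree: B1–B2, B2–B3, B3–B4, B4–B5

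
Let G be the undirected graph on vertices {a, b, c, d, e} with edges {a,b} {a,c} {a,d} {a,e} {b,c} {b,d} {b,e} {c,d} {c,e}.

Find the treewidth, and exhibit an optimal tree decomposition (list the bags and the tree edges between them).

The largest bag has 4 vertices, giving width 3; this decomposition certifies tw(G) ≤ 3. On the other hand G contains the 4-clique {a, b, c, d}. A clique must lie in a single bag of any decomposition, so no decomposition can have width below 3. Hence tw(G) = 3 exactly.

Treewidth 3.
Bags: B1 = {a, b, c, e}  B2 = {a, b, c, d}
Tree: B1–B2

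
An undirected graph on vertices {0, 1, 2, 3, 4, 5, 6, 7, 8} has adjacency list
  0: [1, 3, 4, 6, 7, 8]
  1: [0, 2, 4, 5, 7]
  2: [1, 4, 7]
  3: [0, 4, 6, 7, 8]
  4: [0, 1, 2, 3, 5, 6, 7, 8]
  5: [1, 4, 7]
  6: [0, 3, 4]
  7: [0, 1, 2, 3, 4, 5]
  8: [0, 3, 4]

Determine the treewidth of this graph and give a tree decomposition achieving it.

Every bag has size at most 4, so the width is 4 − 1 = 3 and tw(G) ≤ 3. For the lower bound, the 4 vertices {0, 1, 4, 7} are pairwise adjacent, and any tree decomposition puts a clique entirely inside one bag — forcing width ≥ 3. The upper and lower bounds meet at 3, so that is the treewidth.

Treewidth 3.
One optimal decomposition is:
Bags: B1 = {0, 3, 4, 7}  B2 = {0, 1, 4, 7}  B3 = {1, 4, 5, 7}  B4 = {1, 2, 4, 7}  B5 = {0, 3, 4, 8}  B6 = {0, 3, 4, 6}
Tree: B1–B2, B2–B3, B3–B4, B1–B5, B1–B6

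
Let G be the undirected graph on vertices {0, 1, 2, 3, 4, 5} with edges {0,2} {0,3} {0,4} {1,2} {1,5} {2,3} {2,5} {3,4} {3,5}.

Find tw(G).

2

A width-2 tree decomposition is:
Bags: B1 = {2, 3, 5}  B2 = {1, 2, 5}  B3 = {0, 2, 3}  B4 = {0, 3, 4}
Tree: B1–B2, B1–B3, B3–B4
Each bag holds 3 vertices, so the decomposition has width 2, which upper-bounds the treewidth. Conversely, {1, 2, 5} is a clique of size 3, and the vertices of any clique must share a bag in every tree decomposition; so some bag has ≥ 3 vertices and tw(G) ≥ 2. Hence tw(G) = 2 exactly.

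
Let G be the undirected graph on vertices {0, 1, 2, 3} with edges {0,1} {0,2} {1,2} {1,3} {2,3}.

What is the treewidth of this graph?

2

A width-2 tree decomposition is:
Bags: B1 = {0, 1, 2}  B2 = {1, 2, 3}
Tree: B1–B2
The largest bag has 3 vertices, giving width 2; this decomposition certifies tw(G) ≤ 2. For the lower bound, the 3 vertices {0, 1, 2} are pairwise adjacent, and any tree decomposition puts a clique entirely inside one bag — forcing width ≥ 2. Hence tw(G) = 2 exactly.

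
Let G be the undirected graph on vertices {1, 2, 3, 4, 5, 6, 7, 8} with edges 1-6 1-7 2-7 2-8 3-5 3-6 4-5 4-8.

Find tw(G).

A width-2 tree decomposition is:
Bags: B1 = {1, 3, 6}  B2 = {1, 3, 7}  B3 = {2, 3, 7}  B4 = {2, 3, 8}  B5 = {3, 4, 8}  B6 = {3, 4, 5}
Tree: B1–B2, B2–B3, B3–B4, B4–B5, B5–B6
Every bag has size at most 3, so the width is 3 − 1 = 2 and tw(G) ≤ 2. The edges 3–6–1–7–2–8–4–5–3 form a cycle, so G is not a tree and its treewidth is at least 2. Combining the bounds, tw(G) = 2.

2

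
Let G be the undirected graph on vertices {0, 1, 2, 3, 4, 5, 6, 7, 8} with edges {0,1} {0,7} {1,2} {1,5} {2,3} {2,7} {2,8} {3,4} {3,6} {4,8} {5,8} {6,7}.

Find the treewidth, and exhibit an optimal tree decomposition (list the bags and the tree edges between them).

The largest bag has 4 vertices, giving width 3; this decomposition certifies tw(G) ≤ 3. For the lower bound: the 4 vertex sets {3,4,6}, {7}, {2}, {0,1,5,8} are disjoint, each induces a connected subgraph, and every pair is joined by at least one edge of G. Contracting each set to a single vertex therefore yields K_{4} as a minor, and since treewidth is minor-monotone, tw(G) ≥ tw(K_{4}) = 3. Hence tw(G) = 3 exactly.

Treewidth 3.
One optimal decomposition is:
Bags: B1 = {3, 4, 6, 7}  B2 = {2, 3, 4, 7}  B3 = {2, 4, 7, 8}  B4 = {0, 2, 7, 8}  B5 = {0, 1, 2, 8}  B6 = {0, 1, 5, 8}
Tree: B1–B2, B2–B3, B3–B4, B4–B5, B5–B6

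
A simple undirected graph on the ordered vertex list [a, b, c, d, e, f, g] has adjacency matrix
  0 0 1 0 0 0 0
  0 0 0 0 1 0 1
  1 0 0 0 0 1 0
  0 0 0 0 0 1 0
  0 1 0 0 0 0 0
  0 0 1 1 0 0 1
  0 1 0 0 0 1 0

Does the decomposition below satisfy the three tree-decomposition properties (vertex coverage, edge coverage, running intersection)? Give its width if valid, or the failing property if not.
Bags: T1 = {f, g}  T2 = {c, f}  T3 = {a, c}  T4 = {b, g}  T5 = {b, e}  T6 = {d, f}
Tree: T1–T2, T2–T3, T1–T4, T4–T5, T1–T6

Vertex coverage: the bags together contain {a, b, c, d, e, f, g}, the full vertex set. Edge coverage: each edge of G has both endpoints in at least one bag. Running intersection: for every vertex, the bags containing it form a connected subtree. All three properties hold, so this is a valid tree decomposition of width max|bag| − 1 = 1, and hence tw(G) ≤ 1.

Yes; width 1.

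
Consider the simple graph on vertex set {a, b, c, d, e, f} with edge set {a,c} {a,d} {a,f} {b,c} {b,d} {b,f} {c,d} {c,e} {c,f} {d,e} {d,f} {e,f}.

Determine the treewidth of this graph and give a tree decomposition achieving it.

Each bag holds 4 vertices, so the decomposition has width 3, which upper-bounds the treewidth. On the other hand G contains the 4-clique {c, d, e, f}. A clique must lie in a single bag of any decomposition, so no decomposition can have width below 3. Combining the bounds, tw(G) = 3.

Treewidth 3.
One optimal decomposition is:
Bags: B1 = {c, d, e, f}  B2 = {a, c, d, f}  B3 = {b, c, d, f}
Tree: B1–B2, B1–B3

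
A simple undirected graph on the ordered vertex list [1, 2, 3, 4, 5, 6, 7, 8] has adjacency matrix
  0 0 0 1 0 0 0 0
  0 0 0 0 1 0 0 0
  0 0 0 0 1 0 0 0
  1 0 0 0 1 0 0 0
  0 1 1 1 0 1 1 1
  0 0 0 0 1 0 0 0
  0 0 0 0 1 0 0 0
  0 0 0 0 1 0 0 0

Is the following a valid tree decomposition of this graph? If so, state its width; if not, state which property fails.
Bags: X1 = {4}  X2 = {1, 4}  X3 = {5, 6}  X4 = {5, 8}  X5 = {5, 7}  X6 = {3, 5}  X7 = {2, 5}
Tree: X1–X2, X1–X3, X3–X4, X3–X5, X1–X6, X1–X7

A tree decomposition must satisfy three properties: every vertex lies in some bag; for every edge, both endpoints lie together in some bag; and for every vertex, the bags containing it form a connected subtree. Here edge (5,4) lies in no bag, so the decomposition is invalid.

No — edge (5,4) lies in no bag.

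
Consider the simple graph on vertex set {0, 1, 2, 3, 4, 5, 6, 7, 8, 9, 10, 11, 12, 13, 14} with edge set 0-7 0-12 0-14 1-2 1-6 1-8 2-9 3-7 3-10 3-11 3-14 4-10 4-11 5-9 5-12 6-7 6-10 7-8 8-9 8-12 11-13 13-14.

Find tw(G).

3

A width-3 tree decomposition is:
Bags: B1 = {4, 10, 11, 13}  B2 = {3, 10, 11, 13}  B3 = {3, 10, 13, 14}  B4 = {3, 6, 10, 14}  B5 = {3, 6, 7, 14}  B6 = {0, 6, 7, 14}  B7 = {0, 1, 6, 7}  B8 = {0, 1, 7, 8}  B9 = {0, 1, 8, 12}  B10 = {1, 2, 8, 12}  B11 = {2, 8, 9, 12}  B12 = {2, 5, 9, 12}
Tree: B1–B2, B2–B3, B3–B4, B4–B5, B5–B6, B6–B7, B7–B8, B8–B9, B9–B10, B10–B11, B11–B12
The largest bag has 4 vertices, giving width 3; this decomposition certifies tw(G) ≤ 3. For the lower bound: the 4 vertex sets {4,11,13}, {10}, {3}, {0,6,7,14} are disjoint, each induces a connected subgraph, and every pair is joined by at least one edge of G. Contracting each set to a single vertex therefore yields K_{4} as a minor, and since treewidth is minor-monotone, tw(G) ≥ tw(K_{4}) = 3. The upper and lower bounds meet at 3, so that is the treewidth.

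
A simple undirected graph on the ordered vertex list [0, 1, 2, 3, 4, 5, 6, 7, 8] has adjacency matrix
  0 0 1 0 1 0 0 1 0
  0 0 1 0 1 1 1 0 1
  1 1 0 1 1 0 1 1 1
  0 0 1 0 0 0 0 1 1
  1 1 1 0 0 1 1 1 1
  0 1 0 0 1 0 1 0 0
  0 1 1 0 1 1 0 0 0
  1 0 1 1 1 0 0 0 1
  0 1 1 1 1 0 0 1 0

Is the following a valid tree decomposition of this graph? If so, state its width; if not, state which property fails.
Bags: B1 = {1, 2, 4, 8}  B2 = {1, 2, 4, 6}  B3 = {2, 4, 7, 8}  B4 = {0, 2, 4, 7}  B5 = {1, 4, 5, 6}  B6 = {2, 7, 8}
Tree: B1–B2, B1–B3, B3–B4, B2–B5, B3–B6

A tree decomposition must satisfy three properties: every vertex lies in some bag; for every edge, both endpoints lie together in some bag; and for every vertex, the bags containing it form a connected subtree. Here vertex 3 appears in no bag, so the decomposition is invalid.

No — vertex 3 appears in no bag.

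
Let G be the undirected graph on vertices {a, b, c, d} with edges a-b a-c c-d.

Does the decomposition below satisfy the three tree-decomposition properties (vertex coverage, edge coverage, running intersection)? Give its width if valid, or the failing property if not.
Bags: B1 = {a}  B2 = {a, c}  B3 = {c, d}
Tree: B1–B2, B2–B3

A tree decomposition must satisfy three properties: every vertex lies in some bag; for every edge, both endpoints lie together in some bag; and for every vertex, the bags containing it form a connected subtree. Here vertex b appears in no bag, so the decomposition is invalid.

No — vertex b appears in no bag.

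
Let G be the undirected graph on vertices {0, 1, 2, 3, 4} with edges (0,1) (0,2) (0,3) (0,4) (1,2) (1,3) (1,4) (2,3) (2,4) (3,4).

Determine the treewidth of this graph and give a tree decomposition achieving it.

A single bag containing all 5 vertices is trivially a valid decomposition of width 4. On the other hand G contains the 5-clique {0, 1, 2, 3, 4}. A clique must lie in a single bag of any decomposition, so no decomposition can have width below 4. Hence tw(G) = 4 exactly.

Treewidth 4.
Bags: B1 = {0, 1, 2, 3, 4}
Tree: (single bag)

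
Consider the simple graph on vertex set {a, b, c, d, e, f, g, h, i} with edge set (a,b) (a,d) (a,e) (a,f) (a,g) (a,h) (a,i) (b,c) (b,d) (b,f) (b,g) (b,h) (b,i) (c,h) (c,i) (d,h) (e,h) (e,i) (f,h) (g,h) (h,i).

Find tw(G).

A width-3 tree decomposition is:
Bags: B1 = {a, b, h, i}  B2 = {a, e, h, i}  B3 = {a, b, f, h}  B4 = {b, c, h, i}  B5 = {a, b, d, h}  B6 = {a, b, g, h}
Tree: B1–B2, B1–B3, B1–B4, B3–B5, B3–B6
The largest bag has 4 vertices, giving width 3; this decomposition certifies tw(G) ≤ 3. Conversely, {a, e, h, i} is a clique of size 4, and the vertices of any clique must share a bag in every tree decomposition; so some bag has ≥ 4 vertices and tw(G) ≥ 3. The upper and lower bounds meet at 3, so that is the treewidth.

3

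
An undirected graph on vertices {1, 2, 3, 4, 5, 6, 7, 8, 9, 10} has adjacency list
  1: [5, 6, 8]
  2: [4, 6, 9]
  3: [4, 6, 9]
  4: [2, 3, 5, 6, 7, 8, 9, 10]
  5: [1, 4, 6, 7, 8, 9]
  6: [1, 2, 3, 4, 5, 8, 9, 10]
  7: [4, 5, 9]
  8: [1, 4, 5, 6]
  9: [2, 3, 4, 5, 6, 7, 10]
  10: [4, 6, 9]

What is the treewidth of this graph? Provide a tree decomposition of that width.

Treewidth 3.
One such decomposition:
Bags: B1 = {1, 5, 6, 8}  B2 = {4, 5, 6, 8}  B3 = {4, 5, 6, 9}  B4 = {4, 6, 9, 10}  B5 = {2, 4, 6, 9}  B6 = {4, 5, 7, 9}  B7 = {3, 4, 6, 9}
Tree: B1–B2, B2–B3, B3–B4, B3–B5, B3–B6, B3–B7

Each bag holds 4 vertices, so the decomposition has width 3, which upper-bounds the treewidth. On the other hand G contains the 4-clique {1, 5, 6, 8}. A clique must lie in a single bag of any decomposition, so no decomposition can have width below 3. Therefore the treewidth is 3.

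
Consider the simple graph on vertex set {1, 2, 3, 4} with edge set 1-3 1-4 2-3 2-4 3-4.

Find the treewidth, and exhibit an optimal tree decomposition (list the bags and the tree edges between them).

Treewidth 2.
One such decomposition:
Bags: B1 = {2, 3, 4}  B2 = {1, 3, 4}
Tree: B1–B2

The largest bag has 3 vertices, giving width 2; this decomposition certifies tw(G) ≤ 2. On the other hand G contains the 3-clique {1, 3, 4}. A clique must lie in a single bag of any decomposition, so no decomposition can have width below 2. Therefore the treewidth is 2.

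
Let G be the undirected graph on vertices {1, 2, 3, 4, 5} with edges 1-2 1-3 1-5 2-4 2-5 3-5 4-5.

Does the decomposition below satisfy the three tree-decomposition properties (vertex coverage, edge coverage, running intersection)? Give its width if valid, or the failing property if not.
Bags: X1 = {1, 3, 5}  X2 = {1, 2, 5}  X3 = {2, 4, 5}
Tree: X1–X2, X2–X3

Yes; width 2.

Every vertex of G appears in some bag (union = {1, 2, 3, 4, 5}); every edge is covered by a bag; and for each vertex v the set of bags containing v is connected in the bag tree. The decomposition is therefore valid. The largest bag has 3 vertices, so the width is 2.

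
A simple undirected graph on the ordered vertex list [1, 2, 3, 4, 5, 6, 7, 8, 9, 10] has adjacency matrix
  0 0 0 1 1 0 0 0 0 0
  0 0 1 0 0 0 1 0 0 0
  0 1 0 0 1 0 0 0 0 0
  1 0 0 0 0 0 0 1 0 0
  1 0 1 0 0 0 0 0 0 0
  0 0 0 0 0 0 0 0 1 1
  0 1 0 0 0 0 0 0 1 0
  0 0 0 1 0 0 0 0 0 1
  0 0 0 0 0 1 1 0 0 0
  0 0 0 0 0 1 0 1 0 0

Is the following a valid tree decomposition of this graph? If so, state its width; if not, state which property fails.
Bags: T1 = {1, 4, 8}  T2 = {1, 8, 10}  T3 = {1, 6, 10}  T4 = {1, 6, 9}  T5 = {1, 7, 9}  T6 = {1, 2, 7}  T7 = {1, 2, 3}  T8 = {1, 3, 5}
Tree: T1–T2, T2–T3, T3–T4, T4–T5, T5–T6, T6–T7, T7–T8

Every vertex of G appears in some bag (union = {1, 2, 3, 4, 5, 6, 7, 8, 9, 10}); every edge is covered by a bag; and for each vertex v the set of bags containing v is connected in the bag tree. The decomposition is therefore valid. The largest bag has 3 vertices, so the width is 2.

Yes; width 2.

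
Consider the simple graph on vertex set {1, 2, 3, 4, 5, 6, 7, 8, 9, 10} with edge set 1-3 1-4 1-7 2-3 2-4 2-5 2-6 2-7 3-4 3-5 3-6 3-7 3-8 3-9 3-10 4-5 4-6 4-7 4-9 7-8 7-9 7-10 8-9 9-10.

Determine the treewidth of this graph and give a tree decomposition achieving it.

Treewidth 3.
Bags: B1 = {3, 4, 7, 9}  B2 = {2, 3, 4, 7}  B3 = {2, 3, 4, 6}  B4 = {3, 7, 8, 9}  B5 = {1, 3, 4, 7}  B6 = {2, 3, 4, 5}  B7 = {3, 7, 9, 10}
Tree: B1–B2, B2–B3, B1–B4, B2–B5, B3–B6, B1–B7

Every bag has size at most 4, so the width is 4 − 1 = 3 and tw(G) ≤ 3. Conversely, {3, 7, 8, 9} is a clique of size 4, and the vertices of any clique must share a bag in every tree decomposition; so some bag has ≥ 4 vertices and tw(G) ≥ 3. Hence tw(G) = 3 exactly.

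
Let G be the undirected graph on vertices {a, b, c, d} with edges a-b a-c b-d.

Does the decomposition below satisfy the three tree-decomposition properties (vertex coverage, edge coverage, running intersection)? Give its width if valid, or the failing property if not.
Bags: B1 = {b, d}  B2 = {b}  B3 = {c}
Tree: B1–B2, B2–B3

A tree decomposition must satisfy three properties: every vertex lies in some bag; for every edge, both endpoints lie together in some bag; and for every vertex, the bags containing it form a connected subtree. Here vertex a appears in no bag, so the decomposition is invalid.

No — vertex a appears in no bag.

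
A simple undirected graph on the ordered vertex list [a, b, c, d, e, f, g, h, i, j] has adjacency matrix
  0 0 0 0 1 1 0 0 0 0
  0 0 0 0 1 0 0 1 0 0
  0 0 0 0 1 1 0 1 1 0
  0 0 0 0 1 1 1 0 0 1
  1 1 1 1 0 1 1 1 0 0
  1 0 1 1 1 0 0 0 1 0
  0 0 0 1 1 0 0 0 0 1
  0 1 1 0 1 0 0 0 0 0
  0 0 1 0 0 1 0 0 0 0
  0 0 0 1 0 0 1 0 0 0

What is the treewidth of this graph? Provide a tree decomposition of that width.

The largest bag has 3 vertices, giving width 2; this decomposition certifies tw(G) ≤ 2. For the lower bound, the 3 vertices {d, g, j} are pairwise adjacent, and any tree decomposition puts a clique entirely inside one bag — forcing width ≥ 2. Therefore the treewidth is 2.

Treewidth 2.
One optimal decomposition is:
Bags: B1 = {d, e, f}  B2 = {c, e, f}  B3 = {a, e, f}  B4 = {c, f, i}  B5 = {c, e, h}  B6 = {d, e, g}  B7 = {d, g, j}  B8 = {b, e, h}
Tree: B1–B2, B1–B3, B2–B4, B2–B5, B1–B6, B6–B7, B5–B8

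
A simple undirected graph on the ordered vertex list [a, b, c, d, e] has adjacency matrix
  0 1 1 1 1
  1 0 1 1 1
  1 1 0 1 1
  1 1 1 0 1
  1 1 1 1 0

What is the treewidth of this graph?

A width-4 tree decomposition is:
Bags: B1 = {a, b, c, d, e}
Tree: (single bag)
A single bag containing all 5 vertices is trivially a valid decomposition of width 4. On the other hand G contains the 5-clique {a, b, c, d, e}. A clique must lie in a single bag of any decomposition, so no decomposition can have width below 4. Combining the bounds, tw(G) = 4.

4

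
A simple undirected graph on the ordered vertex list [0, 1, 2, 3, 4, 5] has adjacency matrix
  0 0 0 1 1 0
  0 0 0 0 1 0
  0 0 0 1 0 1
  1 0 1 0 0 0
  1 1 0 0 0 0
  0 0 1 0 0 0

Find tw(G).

A width-1 tree decomposition is:
Bags: B1 = {1, 4}  B2 = {0, 4}  B3 = {0, 3}  B4 = {2, 3}  B5 = {2, 5}
Tree: B1–B2, B2–B3, B3–B4, B4–B5
Every bag has size at most 2, so the width is 2 − 1 = 1 and tw(G) ≤ 1. Since G has at least one edge (e.g. 1–4), it is not an edgeless graph, so tw(G) ≥ 1. Combining the bounds, tw(G) = 1.

1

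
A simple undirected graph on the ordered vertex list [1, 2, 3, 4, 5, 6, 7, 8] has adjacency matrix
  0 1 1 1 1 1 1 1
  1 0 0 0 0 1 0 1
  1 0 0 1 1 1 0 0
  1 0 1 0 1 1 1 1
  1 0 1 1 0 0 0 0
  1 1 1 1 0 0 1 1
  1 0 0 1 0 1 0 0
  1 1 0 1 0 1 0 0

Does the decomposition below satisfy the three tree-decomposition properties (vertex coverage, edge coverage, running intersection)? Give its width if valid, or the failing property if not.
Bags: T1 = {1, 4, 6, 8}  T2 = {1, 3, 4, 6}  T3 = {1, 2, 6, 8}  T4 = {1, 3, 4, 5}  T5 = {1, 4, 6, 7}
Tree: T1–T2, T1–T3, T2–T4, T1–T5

Yes; width 3.

Every vertex of G appears in some bag (union = {1, 2, 3, 4, 5, 6, 7, 8}); every edge is covered by a bag; and for each vertex v the set of bags containing v is connected in the bag tree. The decomposition is therefore valid. The largest bag has 4 vertices, so the width is 3.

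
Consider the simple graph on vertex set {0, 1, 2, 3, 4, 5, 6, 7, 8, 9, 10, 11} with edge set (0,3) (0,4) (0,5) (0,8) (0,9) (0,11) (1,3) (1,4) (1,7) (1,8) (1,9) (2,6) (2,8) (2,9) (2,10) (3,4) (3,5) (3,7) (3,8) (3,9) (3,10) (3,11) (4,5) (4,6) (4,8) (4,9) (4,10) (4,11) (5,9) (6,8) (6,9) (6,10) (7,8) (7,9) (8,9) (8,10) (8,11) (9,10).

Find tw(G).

A width-4 tree decomposition is:
Bags: B1 = {3, 4, 8, 9, 10}  B2 = {1, 3, 4, 8, 9}  B3 = {0, 3, 4, 8, 9}  B4 = {0, 3, 4, 8, 11}  B5 = {0, 3, 4, 5, 9}  B6 = {1, 3, 7, 8, 9}  B7 = {4, 6, 8, 9, 10}  B8 = {2, 6, 8, 9, 10}
Tree: B1–B2, B1–B3, B3–B4, B3–B5, B2–B6, B1–B7, B7–B8
Every bag has size at most 5, so the width is 5 − 1 = 4 and tw(G) ≤ 4. On the other hand G contains the 5-clique {2, 6, 8, 9, 10}. A clique must lie in a single bag of any decomposition, so no decomposition can have width below 4. Combining the bounds, tw(G) = 4.

4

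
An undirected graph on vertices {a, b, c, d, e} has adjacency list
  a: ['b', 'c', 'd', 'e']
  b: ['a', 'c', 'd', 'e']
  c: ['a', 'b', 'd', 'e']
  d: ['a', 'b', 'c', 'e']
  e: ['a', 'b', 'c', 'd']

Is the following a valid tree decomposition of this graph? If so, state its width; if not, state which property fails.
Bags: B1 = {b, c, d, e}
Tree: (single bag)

A tree decomposition must satisfy three properties: every vertex lies in some bag; for every edge, both endpoints lie together in some bag; and for every vertex, the bags containing it form a connected subtree. Here vertex a appears in no bag, so the decomposition is invalid.

No — vertex a appears in no bag.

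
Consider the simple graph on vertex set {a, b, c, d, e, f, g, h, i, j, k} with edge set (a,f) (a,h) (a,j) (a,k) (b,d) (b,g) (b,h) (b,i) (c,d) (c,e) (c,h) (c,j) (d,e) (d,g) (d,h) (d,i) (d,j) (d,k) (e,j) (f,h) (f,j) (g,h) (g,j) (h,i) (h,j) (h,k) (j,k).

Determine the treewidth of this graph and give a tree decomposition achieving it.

Treewidth 3.
One such decomposition:
Bags: B1 = {a, h, j, k}  B2 = {a, f, h, j}  B3 = {d, h, j, k}  B4 = {d, g, h, j}  B5 = {b, d, g, h}  B6 = {c, d, h, j}  B7 = {c, d, e, j}  B8 = {b, d, h, i}
Tree: B1–B2, B1–B3, B3–B4, B4–B5, B4–B6, B6–B7, B5–B8

The largest bag has 4 vertices, giving width 3; this decomposition certifies tw(G) ≤ 3. For the lower bound, the 4 vertices {c, d, e, j} are pairwise adjacent, and any tree decomposition puts a clique entirely inside one bag — forcing width ≥ 3. The upper and lower bounds meet at 3, so that is the treewidth.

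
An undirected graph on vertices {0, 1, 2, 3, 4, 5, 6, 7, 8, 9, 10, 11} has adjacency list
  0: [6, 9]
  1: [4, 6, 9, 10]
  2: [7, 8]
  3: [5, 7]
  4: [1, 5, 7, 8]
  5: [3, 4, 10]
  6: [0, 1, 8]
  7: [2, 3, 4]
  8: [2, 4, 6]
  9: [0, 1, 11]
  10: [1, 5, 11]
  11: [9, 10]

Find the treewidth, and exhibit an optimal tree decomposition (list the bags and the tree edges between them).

Treewidth 3.
Bags: B1 = {0, 9, 10, 11}  B2 = {0, 1, 9, 10}  B3 = {0, 1, 6, 10}  B4 = {1, 5, 6, 10}  B5 = {1, 4, 5, 6}  B6 = {4, 5, 6, 8}  B7 = {3, 4, 5, 8}  B8 = {3, 4, 7, 8}  B9 = {2, 3, 7, 8}
Tree: B1–B2, B2–B3, B3–B4, B4–B5, B5–B6, B6–B7, B7–B8, B8–B9

Each bag holds 4 vertices, so the decomposition has width 3, which upper-bounds the treewidth. For the lower bound: the 4 vertex sets {0,9,11}, {10}, {1}, {4,5,6,8} are disjoint, each induces a connected subgraph, and every pair is joined by at least one edge of G. Contracting each set to a single vertex therefore yields K_{4} as a minor, and since treewidth is minor-monotone, tw(G) ≥ tw(K_{4}) = 3. The upper and lower bounds meet at 3, so that is the treewidth.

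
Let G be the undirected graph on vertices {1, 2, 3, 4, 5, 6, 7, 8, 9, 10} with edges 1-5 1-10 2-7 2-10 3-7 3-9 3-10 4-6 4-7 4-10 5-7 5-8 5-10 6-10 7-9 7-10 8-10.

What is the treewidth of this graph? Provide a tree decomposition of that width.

Every bag has size at most 3, so the width is 3 − 1 = 2 and tw(G) ≤ 2. For the lower bound, the 3 vertices {3, 7, 9} are pairwise adjacent, and any tree decomposition puts a clique entirely inside one bag — forcing width ≥ 2. Combining the bounds, tw(G) = 2.

Treewidth 2.
Bags: B1 = {2, 7, 10}  B2 = {3, 7, 10}  B3 = {4, 7, 10}  B4 = {3, 7, 9}  B5 = {5, 7, 10}  B6 = {5, 8, 10}  B7 = {4, 6, 10}  B8 = {1, 5, 10}
Tree: B1–B2, B1–B3, B2–B4, B3–B5, B5–B6, B3–B7, B6–B8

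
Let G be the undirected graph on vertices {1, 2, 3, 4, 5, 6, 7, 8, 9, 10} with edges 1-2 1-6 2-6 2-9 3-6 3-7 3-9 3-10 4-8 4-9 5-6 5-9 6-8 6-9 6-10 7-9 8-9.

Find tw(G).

A width-2 tree decomposition is:
Bags: B1 = {3, 6, 9}  B2 = {3, 6, 10}  B3 = {2, 6, 9}  B4 = {6, 8, 9}  B5 = {4, 8, 9}  B6 = {5, 6, 9}  B7 = {1, 2, 6}  B8 = {3, 7, 9}
Tree: B1–B2, B1–B3, B3–B4, B4–B5, B4–B6, B3–B7, B1–B8
The largest bag has 3 vertices, giving width 2; this decomposition certifies tw(G) ≤ 2. For the lower bound, the 3 vertices {4, 8, 9} are pairwise adjacent, and any tree decomposition puts a clique entirely inside one bag — forcing width ≥ 2. Hence tw(G) = 2 exactly.

2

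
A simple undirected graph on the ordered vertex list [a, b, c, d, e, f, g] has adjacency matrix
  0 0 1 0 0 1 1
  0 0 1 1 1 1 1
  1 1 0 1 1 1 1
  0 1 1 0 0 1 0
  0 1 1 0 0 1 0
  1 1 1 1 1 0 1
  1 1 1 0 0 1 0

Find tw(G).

3

A width-3 tree decomposition is:
Bags: B1 = {b, c, e, f}  B2 = {b, c, d, f}  B3 = {b, c, f, g}  B4 = {a, c, f, g}
Tree: B1–B2, B2–B3, B3–B4
Each bag holds 4 vertices, so the decomposition has width 3, which upper-bounds the treewidth. Conversely, {a, c, f, g} is a clique of size 4, and the vertices of any clique must share a bag in every tree decomposition; so some bag has ≥ 4 vertices and tw(G) ≥ 3. Therefore the treewidth is 3.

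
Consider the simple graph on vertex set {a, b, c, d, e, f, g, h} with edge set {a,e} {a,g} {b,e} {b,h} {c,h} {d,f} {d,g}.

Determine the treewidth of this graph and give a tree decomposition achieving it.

Treewidth 1.
One optimal decomposition is:
Bags: B1 = {c, h}  B2 = {b, h}  B3 = {b, e}  B4 = {a, e}  B5 = {a, g}  B6 = {d, g}  B7 = {d, f}
Tree: B1–B2, B2–B3, B3–B4, B4–B5, B5–B6, B6–B7

Each bag holds 2 vertices, so the decomposition has width 1, which upper-bounds the treewidth. Since G has at least one edge (e.g. c–h), it is not an edgeless graph, so tw(G) ≥ 1. Therefore the treewidth is 1.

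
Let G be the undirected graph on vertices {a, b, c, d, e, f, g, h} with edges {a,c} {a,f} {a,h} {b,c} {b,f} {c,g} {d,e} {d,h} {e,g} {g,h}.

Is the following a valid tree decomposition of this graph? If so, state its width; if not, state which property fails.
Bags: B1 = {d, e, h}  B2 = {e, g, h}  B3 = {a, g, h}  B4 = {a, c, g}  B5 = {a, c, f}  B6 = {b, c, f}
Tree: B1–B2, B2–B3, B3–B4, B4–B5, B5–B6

Yes; width 2.

Vertex coverage: the bags together contain {a, b, c, d, e, f, g, h}, the full vertex set. Edge coverage: each edge of G has both endpoints in at least one bag. Running intersection: for every vertex, the bags containing it form a connected subtree. All three properties hold, so this is a valid tree decomposition of width max|bag| − 1 = 2, and hence tw(G) ≤ 2.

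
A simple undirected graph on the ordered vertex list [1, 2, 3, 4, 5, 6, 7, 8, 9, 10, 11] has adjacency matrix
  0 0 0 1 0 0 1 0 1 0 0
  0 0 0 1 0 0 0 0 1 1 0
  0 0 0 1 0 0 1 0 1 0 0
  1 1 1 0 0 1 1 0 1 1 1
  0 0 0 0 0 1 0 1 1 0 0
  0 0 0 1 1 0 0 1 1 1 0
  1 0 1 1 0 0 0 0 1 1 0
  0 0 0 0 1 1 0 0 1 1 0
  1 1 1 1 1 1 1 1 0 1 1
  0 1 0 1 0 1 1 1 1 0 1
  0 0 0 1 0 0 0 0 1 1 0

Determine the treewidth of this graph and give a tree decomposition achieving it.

Treewidth 3.
Bags: B1 = {6, 8, 9, 10}  B2 = {5, 6, 8, 9}  B3 = {4, 6, 9, 10}  B4 = {4, 7, 9, 10}  B5 = {3, 4, 7, 9}  B6 = {1, 4, 7, 9}  B7 = {2, 4, 9, 10}  B8 = {4, 9, 10, 11}
Tree: B1–B2, B1–B3, B3–B4, B4–B5, B4–B6, B4–B7, B3–B8

The largest bag has 4 vertices, giving width 3; this decomposition certifies tw(G) ≤ 3. For the lower bound, the 4 vertices {6, 8, 9, 10} are pairwise adjacent, and any tree decomposition puts a clique entirely inside one bag — forcing width ≥ 3. Combining the bounds, tw(G) = 3.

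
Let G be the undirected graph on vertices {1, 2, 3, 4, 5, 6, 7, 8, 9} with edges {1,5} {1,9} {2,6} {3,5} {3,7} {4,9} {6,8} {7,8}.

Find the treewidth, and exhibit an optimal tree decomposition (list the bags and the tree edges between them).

The largest bag has 2 vertices, giving width 1; this decomposition certifies tw(G) ≤ 1. Any graph with an edge has treewidth ≥ 1, and G has the edge 4–9. Hence tw(G) = 1 exactly.

Treewidth 1.
One optimal decomposition is:
Bags: B1 = {4, 9}  B2 = {1, 9}  B3 = {1, 5}  B4 = {3, 5}  B5 = {3, 7}  B6 = {7, 8}  B7 = {6, 8}  B8 = {2, 6}
Tree: B1–B2, B2–B3, B3–B4, B4–B5, B5–B6, B6–B7, B7–B8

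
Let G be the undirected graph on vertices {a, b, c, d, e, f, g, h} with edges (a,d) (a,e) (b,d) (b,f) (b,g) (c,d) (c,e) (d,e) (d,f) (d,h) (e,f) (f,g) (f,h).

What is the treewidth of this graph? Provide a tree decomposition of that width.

Every bag has size at most 3, so the width is 3 − 1 = 2 and tw(G) ≤ 2. For the lower bound, the 3 vertices {a, d, e} are pairwise adjacent, and any tree decomposition puts a clique entirely inside one bag — forcing width ≥ 2. Therefore the treewidth is 2.

Treewidth 2.
One optimal decomposition is:
Bags: B1 = {d, e, f}  B2 = {b, d, f}  B3 = {d, f, h}  B4 = {c, d, e}  B5 = {a, d, e}  B6 = {b, f, g}
Tree: B1–B2, B2–B3, B1–B4, B1–B5, B2–B6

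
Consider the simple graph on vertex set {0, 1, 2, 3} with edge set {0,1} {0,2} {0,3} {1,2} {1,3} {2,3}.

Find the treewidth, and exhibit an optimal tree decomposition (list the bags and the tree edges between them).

Treewidth 3.
One optimal decomposition is:
Bags: B1 = {0, 1, 2, 3}
Tree: (single bag)

With just one bag of size 4, the width is 4 − 1 = 3, so tw(G) ≤ 3. On the other hand G contains the 4-clique {0, 1, 2, 3}. A clique must lie in a single bag of any decomposition, so no decomposition can have width below 3. The upper and lower bounds meet at 3, so that is the treewidth.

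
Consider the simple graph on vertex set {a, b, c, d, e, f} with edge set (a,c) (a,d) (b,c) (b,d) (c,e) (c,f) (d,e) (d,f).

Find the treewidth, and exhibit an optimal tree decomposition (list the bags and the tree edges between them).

Every bag has size at most 3, so the width is 3 − 1 = 2 and tw(G) ≤ 2. Since c–e–d–b–c is a cycle in G, G is not acyclic. Forests are exactly the graphs of treewidth ≤ 1, so tw(G) ≥ 2. Therefore the treewidth is 2.

Treewidth 2.
Bags: B1 = {c, d, e}  B2 = {b, c, d}  B3 = {a, c, d}  B4 = {c, d, f}
Tree: B1–B2, B2–B3, B3–B4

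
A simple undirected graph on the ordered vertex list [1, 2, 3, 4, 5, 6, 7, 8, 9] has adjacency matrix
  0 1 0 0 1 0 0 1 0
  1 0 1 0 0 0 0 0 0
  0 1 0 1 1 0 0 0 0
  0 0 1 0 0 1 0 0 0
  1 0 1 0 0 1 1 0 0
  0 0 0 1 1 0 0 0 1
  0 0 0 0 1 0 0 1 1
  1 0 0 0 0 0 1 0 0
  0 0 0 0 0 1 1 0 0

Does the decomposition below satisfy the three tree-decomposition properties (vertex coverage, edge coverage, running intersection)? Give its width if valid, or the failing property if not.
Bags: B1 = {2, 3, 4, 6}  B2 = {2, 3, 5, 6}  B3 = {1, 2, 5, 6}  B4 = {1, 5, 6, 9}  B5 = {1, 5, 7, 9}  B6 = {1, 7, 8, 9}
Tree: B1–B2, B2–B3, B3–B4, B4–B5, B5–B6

Yes; width 3.

Every vertex of G appears in some bag (union = {1, 2, 3, 4, 5, 6, 7, 8, 9}); every edge is covered by a bag; and for each vertex v the set of bags containing v is connected in the bag tree. The decomposition is therefore valid. The largest bag has 4 vertices, so the width is 3.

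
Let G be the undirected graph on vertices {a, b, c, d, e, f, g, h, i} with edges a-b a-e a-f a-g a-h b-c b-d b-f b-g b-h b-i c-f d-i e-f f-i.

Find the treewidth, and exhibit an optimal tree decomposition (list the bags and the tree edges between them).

Each bag holds 3 vertices, so the decomposition has width 2, which upper-bounds the treewidth. On the other hand G contains the 3-clique {a, e, f}. A clique must lie in a single bag of any decomposition, so no decomposition can have width below 2. Hence tw(G) = 2 exactly.

Treewidth 2.
One such decomposition:
Bags: B1 = {b, f, i}  B2 = {a, b, f}  B3 = {a, b, h}  B4 = {b, d, i}  B5 = {a, b, g}  B6 = {b, c, f}  B7 = {a, e, f}
Tree: B1–B2, B2–B3, B1–B4, B3–B5, B2–B6, B2–B7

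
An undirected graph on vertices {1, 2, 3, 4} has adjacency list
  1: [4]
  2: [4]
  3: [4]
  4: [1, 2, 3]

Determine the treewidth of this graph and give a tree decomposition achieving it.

Each bag holds 2 vertices, so the decomposition has width 1, which upper-bounds the treewidth. G has an edge, so its treewidth is at least 1. The upper and lower bounds meet at 1, so that is the treewidth.

Treewidth 1.
Bags: B1 = {2, 4}  B2 = {1, 4}  B3 = {3, 4}
Tree: B1–B2, B2–B3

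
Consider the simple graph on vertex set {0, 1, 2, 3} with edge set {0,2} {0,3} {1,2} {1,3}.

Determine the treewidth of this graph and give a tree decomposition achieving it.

Treewidth 2.
One such decomposition:
Bags: B1 = {0, 1, 2}  B2 = {0, 1, 3}
Tree: B1–B2

The largest bag has 3 vertices, giving width 2; this decomposition certifies tw(G) ≤ 2. The edges 1–2–0–3–1 form a cycle, so G is not a tree and its treewidth is at least 2. The upper and lower bounds meet at 2, so that is the treewidth.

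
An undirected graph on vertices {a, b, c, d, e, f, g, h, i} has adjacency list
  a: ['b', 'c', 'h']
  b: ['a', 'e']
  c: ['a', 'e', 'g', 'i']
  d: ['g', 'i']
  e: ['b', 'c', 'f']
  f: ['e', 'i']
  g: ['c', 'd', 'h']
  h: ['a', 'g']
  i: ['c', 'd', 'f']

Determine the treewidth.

A width-3 tree decomposition is:
Bags: B1 = {a, b, e, h}  B2 = {a, c, e, h}  B3 = {c, e, g, h}  B4 = {c, e, f, g}  B5 = {c, f, g, i}  B6 = {d, f, g, i}
Tree: B1–B2, B2–B3, B3–B4, B4–B5, B5–B6
Every bag has size at most 4, so the width is 4 − 1 = 3 and tw(G) ≤ 3. For the lower bound: the 4 vertex sets {a,b,h}, {e}, {c}, {d,f,g,i} are disjoint, each induces a connected subgraph, and every pair is joined by at least one edge of G. Contracting each set to a single vertex therefore yields K_{4} as a minor, and since treewidth is minor-monotone, tw(G) ≥ tw(K_{4}) = 3. Hence tw(G) = 3 exactly.

3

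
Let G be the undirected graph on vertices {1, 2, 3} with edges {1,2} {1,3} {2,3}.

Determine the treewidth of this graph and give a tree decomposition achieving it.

A single bag containing all 3 vertices is trivially a valid decomposition of width 2. On the other hand G contains the 3-clique {1, 2, 3}. A clique must lie in a single bag of any decomposition, so no decomposition can have width below 2. Combining the bounds, tw(G) = 2.

Treewidth 2.
One such decomposition:
Bags: B1 = {1, 2, 3}
Tree: (single bag)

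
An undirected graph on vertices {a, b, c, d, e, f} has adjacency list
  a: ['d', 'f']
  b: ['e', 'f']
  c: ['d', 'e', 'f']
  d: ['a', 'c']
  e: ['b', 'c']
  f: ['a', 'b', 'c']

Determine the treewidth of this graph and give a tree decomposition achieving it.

The largest bag has 3 vertices, giving width 2; this decomposition certifies tw(G) ≤ 2. The edges b–e–c–f–b form a cycle, so G is not a tree and its treewidth is at least 2. Therefore the treewidth is 2.

Treewidth 2.
Bags: B1 = {b, e, f}  B2 = {c, e, f}  B3 = {a, c, f}  B4 = {a, c, d}
Tree: B1–B2, B2–B3, B3–B4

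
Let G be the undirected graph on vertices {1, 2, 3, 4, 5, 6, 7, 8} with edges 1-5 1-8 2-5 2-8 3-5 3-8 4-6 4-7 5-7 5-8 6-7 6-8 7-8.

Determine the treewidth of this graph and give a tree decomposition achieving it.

Each bag holds 3 vertices, so the decomposition has width 2, which upper-bounds the treewidth. For the lower bound, the 3 vertices {1, 5, 8} are pairwise adjacent, and any tree decomposition puts a clique entirely inside one bag — forcing width ≥ 2. Therefore the treewidth is 2.

Treewidth 2.
One optimal decomposition is:
Bags: B1 = {2, 5, 8}  B2 = {5, 7, 8}  B3 = {1, 5, 8}  B4 = {6, 7, 8}  B5 = {4, 6, 7}  B6 = {3, 5, 8}
Tree: B1–B2, B2–B3, B2–B4, B4–B5, B1–B6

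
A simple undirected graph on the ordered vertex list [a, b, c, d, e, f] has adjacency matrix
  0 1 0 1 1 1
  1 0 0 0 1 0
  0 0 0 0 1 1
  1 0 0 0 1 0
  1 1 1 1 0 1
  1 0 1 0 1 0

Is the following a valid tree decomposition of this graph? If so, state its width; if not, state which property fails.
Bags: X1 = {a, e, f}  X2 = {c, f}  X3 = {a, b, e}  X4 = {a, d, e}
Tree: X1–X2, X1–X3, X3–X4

No — edge (e,c) lies in no bag.

A tree decomposition must satisfy three properties: every vertex lies in some bag; for every edge, both endpoints lie together in some bag; and for every vertex, the bags containing it form a connected subtree. Here edge (e,c) lies in no bag, so the decomposition is invalid.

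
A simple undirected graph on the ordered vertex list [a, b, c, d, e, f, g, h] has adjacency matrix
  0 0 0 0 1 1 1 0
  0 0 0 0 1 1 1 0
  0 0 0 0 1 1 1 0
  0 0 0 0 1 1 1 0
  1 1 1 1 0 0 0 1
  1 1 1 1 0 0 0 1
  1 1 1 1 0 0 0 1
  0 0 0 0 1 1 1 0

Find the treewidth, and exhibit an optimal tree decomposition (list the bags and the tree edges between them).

Each bag holds 4 vertices, so the decomposition has width 3, which upper-bounds the treewidth. For the lower bound: the 4 vertex sets {b,e}, {a,f}, {g}, {c} are disjoint, each induces a connected subgraph, and every pair is joined by at least one edge of G. Contracting each set to a single vertex therefore yields K_{4} as a minor, and since treewidth is minor-monotone, tw(G) ≥ tw(K_{4}) = 3. The upper and lower bounds meet at 3, so that is the treewidth.

Treewidth 3.
One optimal decomposition is:
Bags: B1 = {b, e, f, g}  B2 = {a, e, f, g}  B3 = {c, e, f, g}  B4 = {d, e, f, g}  B5 = {e, f, g, h}
Tree: B1–B2, B2–B3, B3–B4, B4–B5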